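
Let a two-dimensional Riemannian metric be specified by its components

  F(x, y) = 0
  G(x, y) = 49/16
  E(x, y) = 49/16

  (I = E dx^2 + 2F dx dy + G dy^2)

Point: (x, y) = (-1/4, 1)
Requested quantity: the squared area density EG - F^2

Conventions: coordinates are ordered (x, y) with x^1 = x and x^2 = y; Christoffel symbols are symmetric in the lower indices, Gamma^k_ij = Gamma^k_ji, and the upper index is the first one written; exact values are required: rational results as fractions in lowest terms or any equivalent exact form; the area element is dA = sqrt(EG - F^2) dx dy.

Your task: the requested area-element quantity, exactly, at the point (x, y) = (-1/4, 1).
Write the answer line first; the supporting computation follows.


Answer: EG - F^2 = 2401/256

E = 49/16, F = 0, G = 49/16; EG - F^2 = 2401/256


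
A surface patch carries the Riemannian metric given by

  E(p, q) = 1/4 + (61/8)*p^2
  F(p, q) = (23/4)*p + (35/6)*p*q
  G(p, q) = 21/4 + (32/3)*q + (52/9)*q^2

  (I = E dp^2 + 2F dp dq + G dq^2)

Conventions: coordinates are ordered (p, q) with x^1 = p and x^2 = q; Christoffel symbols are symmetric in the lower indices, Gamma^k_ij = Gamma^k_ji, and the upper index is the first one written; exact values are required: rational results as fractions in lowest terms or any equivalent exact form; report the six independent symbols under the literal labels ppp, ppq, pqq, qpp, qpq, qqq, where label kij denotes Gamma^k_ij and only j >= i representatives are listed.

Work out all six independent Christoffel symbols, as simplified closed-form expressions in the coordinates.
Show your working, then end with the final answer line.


E = 1/4 + (61/8)*p^2; F = (23/4)*p + (35/6)*p*q; G = 21/4 + (32/3)*q + (52/9)*q^2
Gamma^k_ij = (1/2) g^{kl} (d_i g_jl + d_j g_il - d_l g_ij), with g^inv = (1/(EG-F^2)) [[G, -F], [-F, E]]
first partials: E_p = (61/4)*p, E_q = 0, F_p = 23/4 + (35/6)*q, F_q = (35/6)*p, G_p = 0, G_q = 32/3 + (104/9)*q
D = EG - F^2 = 21/16 + (8/3)*q + (13/9)*q^2 + (223/32)*p^2 + (57/4)*p^2*q + (361/36)*p^2*q^2
expanded: Gamma^p_pp = (G E_p - 2F F_p + F E_q)/(2D), Gamma^p_pq = (G E_q - F G_p)/(2D), Gamma^p_qq = (2G F_q - G G_p - F G_q)/(2D), Gamma^q_pp = (2E F_p - E E_q - F E_p)/(2D), Gamma^q_pq = (E G_p - F E_q)/(2D), Gamma^q_qq = (E G_q - 2F F_q + F G_p)/(2D); substitute and cancel common factors

Answer: Gamma_ppp = (2888*p*q^2 + 4104*p*q + 2007*p)/(2888*p^2*q^2 + 4104*p^2*q + 2007*p^2 + 416*q^2 + 768*q + 378), Gamma_ppq = 0, Gamma_pqq = (-608*p*q - 12*p)/(2888*p^2*q^2 + 4104*p^2*q + 2007*p^2 + 416*q^2 + 768*q + 378), Gamma_qpp = (420*q + 414)/(2888*p^2*q^2 + 4104*p^2*q + 2007*p^2 + 416*q^2 + 768*q + 378), Gamma_qpq = 0, Gamma_qqq = (2888*p^2*q + 2052*p^2 + 416*q + 384)/(2888*p^2*q^2 + 4104*p^2*q + 2007*p^2 + 416*q^2 + 768*q + 378)


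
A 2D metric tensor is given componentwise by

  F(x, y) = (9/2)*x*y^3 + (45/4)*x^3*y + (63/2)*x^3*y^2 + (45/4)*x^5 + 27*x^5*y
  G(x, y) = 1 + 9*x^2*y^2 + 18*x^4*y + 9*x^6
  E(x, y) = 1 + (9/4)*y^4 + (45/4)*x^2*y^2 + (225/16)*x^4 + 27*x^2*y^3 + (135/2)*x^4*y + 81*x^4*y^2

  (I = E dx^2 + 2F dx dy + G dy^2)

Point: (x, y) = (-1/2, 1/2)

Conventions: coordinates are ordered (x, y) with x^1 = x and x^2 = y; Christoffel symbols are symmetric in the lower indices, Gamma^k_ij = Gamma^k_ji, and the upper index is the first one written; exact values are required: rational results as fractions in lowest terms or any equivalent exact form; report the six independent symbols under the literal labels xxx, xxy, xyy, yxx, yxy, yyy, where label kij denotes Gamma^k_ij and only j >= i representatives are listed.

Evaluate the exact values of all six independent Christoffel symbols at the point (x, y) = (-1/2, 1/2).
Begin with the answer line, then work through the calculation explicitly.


Answer: Gamma_xxx = -468/191, Gamma_xxy = 2340/2101, Gamma_xyy = -936/2101, Gamma_yxx = 216/191, Gamma_yxy = -1080/2101, Gamma_yyy = 432/2101

E = 1777/256, F = -351/128, G = 145/64 at the point
E_x = -1287/32, E_y = 585/32, F_x = 1179/64, F_y = -63/8, G_x = -135/16, G_y = 27/8
EG - F^2 = 2101/256;  g^inv = (256/2101) * [[145/64, 351/128], [351/128, 1777/256]]
first-kind symbols [ij,l] = (1/2)(d_i g_jl + d_j g_il - d_l g_ij): [xx,x] = E_x/2 = -1287/64, [xx,y] = F_x - E_y/2 = 297/32, [xy,x] = E_y/2 = 585/64, [xy,y] = G_x/2 = -135/32, [yy,x] = F_y - G_x/2 = -117/32, [yy,y] = G_y/2 = 27/16
Gamma^x_ij = (G*[ij,x] - F*[ij,y])/(EG - F^2), Gamma^y_ij = (E*[ij,y] - F*[ij,x])/(EG - F^2)


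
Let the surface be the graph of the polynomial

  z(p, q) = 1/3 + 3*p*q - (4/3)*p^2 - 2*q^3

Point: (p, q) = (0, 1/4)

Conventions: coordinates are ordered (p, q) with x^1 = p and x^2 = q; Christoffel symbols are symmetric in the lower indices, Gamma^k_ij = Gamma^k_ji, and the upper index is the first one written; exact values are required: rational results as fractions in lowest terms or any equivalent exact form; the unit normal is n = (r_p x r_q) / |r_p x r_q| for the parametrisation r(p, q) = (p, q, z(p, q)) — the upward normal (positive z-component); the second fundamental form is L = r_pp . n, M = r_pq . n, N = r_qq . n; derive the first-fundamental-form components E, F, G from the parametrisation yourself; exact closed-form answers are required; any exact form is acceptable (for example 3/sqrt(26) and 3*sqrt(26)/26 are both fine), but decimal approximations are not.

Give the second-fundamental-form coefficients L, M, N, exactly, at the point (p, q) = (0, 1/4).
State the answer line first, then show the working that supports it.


Answer: L = -64*sqrt(109)/327, M = 24*sqrt(109)/109, N = -24*sqrt(109)/109

z_p = 3/4, z_q = -3/8, z_pp = -8/3, z_pq = 3, z_qq = -3
E = 25/16, F = -9/32, G = 73/64; answer radicand W^2 = 109/64
unnormalised second-form numerators: l = -8/3, m = 3, n = -3; L = l/sqrt(109/64), and similarly M = m/sqrt(W^2), N = n/sqrt(W^2)


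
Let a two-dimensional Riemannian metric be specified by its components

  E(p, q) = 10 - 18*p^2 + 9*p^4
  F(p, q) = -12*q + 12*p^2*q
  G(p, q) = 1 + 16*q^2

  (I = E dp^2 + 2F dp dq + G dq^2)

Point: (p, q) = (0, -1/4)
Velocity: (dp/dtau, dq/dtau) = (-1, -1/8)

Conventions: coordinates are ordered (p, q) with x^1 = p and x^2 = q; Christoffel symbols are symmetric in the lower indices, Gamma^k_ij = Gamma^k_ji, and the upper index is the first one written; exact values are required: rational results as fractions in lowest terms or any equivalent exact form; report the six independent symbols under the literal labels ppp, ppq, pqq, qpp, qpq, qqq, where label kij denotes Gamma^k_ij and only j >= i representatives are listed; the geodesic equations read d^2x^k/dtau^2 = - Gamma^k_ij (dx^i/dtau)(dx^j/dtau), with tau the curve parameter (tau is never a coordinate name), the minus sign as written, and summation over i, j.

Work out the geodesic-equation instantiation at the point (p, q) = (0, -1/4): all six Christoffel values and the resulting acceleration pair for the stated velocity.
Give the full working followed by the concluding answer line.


E = 10, F = 3, G = 2 at the point
E_p = 0, E_q = 0, F_p = 0, F_q = -12, G_p = 0, G_q = -8
EG - F^2 = 11;  g^inv = (1/11) * [[2, -3], [-3, 10]]
first-kind symbols [ij,l] = (1/2)(d_i g_jl + d_j g_il - d_l g_ij): [pp,p] = E_p/2 = 0, [pp,q] = F_p - E_q/2 = 0, [pq,p] = E_q/2 = 0, [pq,q] = G_p/2 = 0, [qq,p] = F_q - G_p/2 = -12, [qq,q] = G_q/2 = -4
Gamma^p_ij = (G*[ij,p] - F*[ij,q])/(EG - F^2), Gamma^q_ij = (E*[ij,q] - F*[ij,p])/(EG - F^2)
Gamma_ppp = 0, Gamma_ppq = 0, Gamma_pqq = -12/11, Gamma_qpp = 0, Gamma_qpq = 0, Gamma_qqq = -4/11
d^2p/dtau^2 = -(Gamma_ppp*(-1)^2 + 2*Gamma_ppq*(-1)*(-1/8) + Gamma_pqq*(-1/8)^2) = 3/176
d^2q/dtau^2 = -(Gamma_qpp*(-1)^2 + 2*Gamma_qpq*(-1)*(-1/8) + Gamma_qqq*(-1/8)^2) = 1/176

Answer: Gamma_ppp = 0, Gamma_ppq = 0, Gamma_pqq = -12/11, Gamma_qpp = 0, Gamma_qpq = 0, Gamma_qqq = -4/11; accelerations (d^2p/dtau^2, d^2q/dtau^2) = (3/176, 1/176)


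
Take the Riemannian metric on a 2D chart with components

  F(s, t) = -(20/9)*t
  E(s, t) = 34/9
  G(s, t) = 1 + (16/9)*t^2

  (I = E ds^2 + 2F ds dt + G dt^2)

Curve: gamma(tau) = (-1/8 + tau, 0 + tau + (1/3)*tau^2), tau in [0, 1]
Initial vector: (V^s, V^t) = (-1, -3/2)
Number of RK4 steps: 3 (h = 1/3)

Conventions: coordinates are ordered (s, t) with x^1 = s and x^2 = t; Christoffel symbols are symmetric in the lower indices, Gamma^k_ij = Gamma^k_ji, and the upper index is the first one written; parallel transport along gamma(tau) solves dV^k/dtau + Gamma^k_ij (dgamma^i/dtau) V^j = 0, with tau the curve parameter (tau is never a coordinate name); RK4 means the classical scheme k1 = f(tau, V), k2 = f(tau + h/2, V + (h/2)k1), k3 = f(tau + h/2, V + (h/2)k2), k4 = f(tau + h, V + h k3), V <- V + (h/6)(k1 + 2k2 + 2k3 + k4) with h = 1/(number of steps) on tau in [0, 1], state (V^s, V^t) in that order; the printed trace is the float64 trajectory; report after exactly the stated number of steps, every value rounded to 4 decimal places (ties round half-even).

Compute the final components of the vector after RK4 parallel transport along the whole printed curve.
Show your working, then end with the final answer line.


gamma'(tau) = (1, 1 + (2/3)*tau); f(tau, V)^k = -Gamma^k_ij(gamma(tau)) gamma'^i(tau) V^j; h = 1/3; intermediate values shown to 6 dp
curve data and Christoffel symbols at the stage parameters:
  tau = 0.000000: gamma = (-0.125000, 0.000000), gamma' = (1.000000, 1.000000); Gamma_sss = 0.000000, Gamma_sst = 0.000000, Gamma_stt = -0.588235, Gamma_tss = 0.000000, Gamma_tst = 0.000000, Gamma_ttt = 0.000000
  tau = 0.166667: gamma = (0.041667, 0.175926), gamma' = (1.000000, 1.111111); Gamma_sss = 0.000000, Gamma_sst = 0.000000, Gamma_stt = -0.579791, Gamma_tss = 0.000000, Gamma_tst = 0.000000, Gamma_ttt = 0.081600
  tau = 0.333333: gamma = (0.208333, 0.370370), gamma' = (1.000000, 1.222222); Gamma_sss = 0.000000, Gamma_sst = 0.000000, Gamma_stt = -0.552566, Gamma_tss = 0.000000, Gamma_tst = 0.000000, Gamma_ttt = 0.163723
  tau = 0.500000: gamma = (0.375000, 0.583333), gamma' = (1.000000, 1.333333); Gamma_sss = 0.000000, Gamma_sst = 0.000000, Gamma_stt = -0.507042, Gamma_tss = 0.000000, Gamma_tst = 0.000000, Gamma_ttt = 0.236620
  tau = 0.666667: gamma = (0.541667, 0.814815), gamma' = (1.000000, 1.444444); Gamma_sss = 0.000000, Gamma_sst = 0.000000, Gamma_stt = -0.448202, Gamma_tss = 0.000000, Gamma_tst = 0.000000, Gamma_ttt = 0.292161
  tau = 0.833333: gamma = (0.708333, 1.064815), gamma' = (1.000000, 1.555556); Gamma_sss = 0.000000, Gamma_sst = 0.000000, Gamma_stt = -0.383573, Gamma_tss = 0.000000, Gamma_tst = 0.000000, Gamma_ttt = 0.326748
  tau = 1.000000: gamma = (0.875000, 1.333333), gamma' = (1.000000, 1.666667); Gamma_sss = 0.000000, Gamma_sst = 0.000000, Gamma_stt = -0.320285, Gamma_tss = 0.000000, Gamma_tst = 0.000000, Gamma_ttt = 0.341637
step 0: V^s = -1.0000, V^t = -1.5000
step 1: k1 = (-0.882353, 0.000000), k2 = (-0.966318, 0.136000), k3 = (-0.951716, 0.133945), k4 = (-0.982884, 0.291225); V <- V + (h/6)(k1 + 2k2 + 2k3 + k4): V^s = -1.3167, V^t = -1.4538
step 2: k1 = (-0.981854, 0.290920), k2 = (-0.950089, 0.443375), k3 = (-0.932911, 0.435359), k4 = (-0.847260, 0.552288); V <- V + (h/6)(k1 + 2k2 + 2k3 + k4): V^s = -1.6276, V^t = -1.3093
step 3: k1 = (-0.847673, 0.552557), k2 = (-0.726297, 0.618697), k3 = (-0.719720, 0.613095), k4 = (-0.589847, 0.629170); V <- V + (h/6)(k1 + 2k2 + 2k3 + k4): V^s = -1.8681, V^t = -1.1068

Answer: V^s = -1.8681, V^t = -1.1068


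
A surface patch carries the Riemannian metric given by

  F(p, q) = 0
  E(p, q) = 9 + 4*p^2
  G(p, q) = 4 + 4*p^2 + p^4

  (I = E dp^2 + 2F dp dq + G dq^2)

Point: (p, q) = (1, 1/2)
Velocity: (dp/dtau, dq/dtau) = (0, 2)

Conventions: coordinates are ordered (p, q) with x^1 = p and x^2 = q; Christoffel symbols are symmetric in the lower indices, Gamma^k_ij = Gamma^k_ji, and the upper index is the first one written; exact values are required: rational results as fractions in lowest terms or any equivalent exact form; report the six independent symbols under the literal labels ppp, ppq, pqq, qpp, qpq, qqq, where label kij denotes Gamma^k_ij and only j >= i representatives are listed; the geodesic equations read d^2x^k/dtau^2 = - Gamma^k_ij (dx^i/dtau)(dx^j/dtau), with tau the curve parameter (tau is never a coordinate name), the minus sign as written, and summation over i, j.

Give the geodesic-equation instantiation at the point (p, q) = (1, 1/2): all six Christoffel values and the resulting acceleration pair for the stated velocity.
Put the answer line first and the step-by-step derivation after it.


Answer: Gamma_ppp = 4/13, Gamma_ppq = 0, Gamma_pqq = -6/13, Gamma_qpp = 0, Gamma_qpq = 2/3, Gamma_qqq = 0; accelerations (d^2p/dtau^2, d^2q/dtau^2) = (24/13, 0)

E = 13, F = 0, G = 9 at the point
E_p = 8, E_q = 0, F_p = 0, F_q = 0, G_p = 12, G_q = 0
EG - F^2 = 117;  g^inv = (1/117) * [[9, 0], [0, 13]]
first-kind symbols [ij,l] = (1/2)(d_i g_jl + d_j g_il - d_l g_ij): [pp,p] = E_p/2 = 4, [pp,q] = F_p - E_q/2 = 0, [pq,p] = E_q/2 = 0, [pq,q] = G_p/2 = 6, [qq,p] = F_q - G_p/2 = -6, [qq,q] = G_q/2 = 0
Gamma^p_ij = (G*[ij,p] - F*[ij,q])/(EG - F^2), Gamma^q_ij = (E*[ij,q] - F*[ij,p])/(EG - F^2)
Gamma_ppp = 4/13, Gamma_ppq = 0, Gamma_pqq = -6/13, Gamma_qpp = 0, Gamma_qpq = 2/3, Gamma_qqq = 0
d^2p/dtau^2 = -(Gamma_ppp*(0)^2 + 2*Gamma_ppq*(0)*(2) + Gamma_pqq*(2)^2) = 24/13
d^2q/dtau^2 = -(Gamma_qpp*(0)^2 + 2*Gamma_qpq*(0)*(2) + Gamma_qqq*(2)^2) = 0


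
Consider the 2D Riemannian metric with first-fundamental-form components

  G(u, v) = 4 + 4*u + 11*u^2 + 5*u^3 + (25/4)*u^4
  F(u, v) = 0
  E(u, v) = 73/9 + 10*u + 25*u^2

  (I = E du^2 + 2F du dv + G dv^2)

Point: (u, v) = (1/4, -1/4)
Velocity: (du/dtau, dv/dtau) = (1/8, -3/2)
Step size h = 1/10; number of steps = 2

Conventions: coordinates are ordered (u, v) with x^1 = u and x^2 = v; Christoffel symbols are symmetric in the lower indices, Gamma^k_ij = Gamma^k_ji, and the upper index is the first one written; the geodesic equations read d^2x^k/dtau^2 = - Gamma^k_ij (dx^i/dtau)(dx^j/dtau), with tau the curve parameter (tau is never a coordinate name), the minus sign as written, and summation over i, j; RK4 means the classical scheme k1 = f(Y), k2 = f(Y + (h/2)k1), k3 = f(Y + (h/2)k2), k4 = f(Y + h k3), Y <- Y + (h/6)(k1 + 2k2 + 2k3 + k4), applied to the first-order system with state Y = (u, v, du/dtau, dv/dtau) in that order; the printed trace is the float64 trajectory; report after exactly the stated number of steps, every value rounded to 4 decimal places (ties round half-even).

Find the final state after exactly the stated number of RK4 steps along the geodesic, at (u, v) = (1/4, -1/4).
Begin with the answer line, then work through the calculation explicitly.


Answer: u = 0.2938, v = -0.5395, du/dtau = 0.3064, dv/dtau = -1.3791

f(Y) = (du/dtau, dv/dtau, -Gamma^u_ij Y'^i Y'^j, -Gamma^v_ij Y'^i Y'^j) with the Gammas evaluated at the stage position; h = 0.100000; intermediate values shown to 6 dp
step 0: u = 0.2500, v = -0.2500, du/dtau = 0.1250, dv/dtau = -1.5000
step 1:
  k1: at (u, v) = (0.250000, -0.250000), (du/dtau, dv/dtau) = (0.125000, -1.500000); Gamma_uuu = 0.924130, Gamma_uuv = 0.000000, Gamma_uvv = -0.444738, Gamma_vuu = 0.000000, Gamma_vuv = 0.935065, Gamma_vvv = 0.000000; k1 = (0.125000, -1.500000, 0.986220, 0.350649)
  k2: at (u, v) = (0.256250, -0.325000), (du/dtau, dv/dtau) = (0.174311, -1.482468); Gamma_uuu = 0.926192, Gamma_uuv = 0.000000, Gamma_uvv = -0.448353, Gamma_vuu = 0.000000, Gamma_vuv = 0.942506, Gamma_vvv = 0.000000; k2 = (0.174311, -1.482468, 0.957208, 0.487106)
  k3: at (u, v) = (0.258716, -0.324123), (du/dtau, dv/dtau) = (0.172860, -1.475645); Gamma_uuu = 0.926952, Gamma_uuv = 0.000000, Gamma_uvv = -0.449766, Gamma_vuu = 0.000000, Gamma_vuv = 0.945396, Gamma_vvv = 0.000000; k3 = (0.172860, -1.475645, 0.951681, 0.482304)
  k4: at (u, v) = (0.267286, -0.397564), (du/dtau, dv/dtau) = (0.220168, -1.451770); Gamma_uuu = 0.929366, Gamma_uuv = 0.000000, Gamma_uvv = -0.454626, Gamma_vuu = 0.000000, Gamma_vuv = 0.955247, Gamma_vvv = 0.000000; k4 = (0.220168, -1.451770, 0.913135, 0.610658)
  Y <- Y + (h/6)(k1 + 2k2 + 2k3 + k4): u = 0.2673, v = -0.3978, du/dtau = 0.2203, dv/dtau = -1.4517
step 2:
  k1: at (u, v) = (0.267325, -0.397800), (du/dtau, dv/dtau) = (0.220286, -1.451665); Gamma_uuu = 0.929377, Gamma_uuv = 0.000000, Gamma_uvv = -0.454648, Gamma_vuu = 0.000000, Gamma_vuv = 0.955292, Gamma_vvv = 0.000000; k1 = (0.220286, -1.451665, 0.912994, 0.610968)
  k2: at (u, v) = (0.278339, -0.470383), (du/dtau, dv/dtau) = (0.265935, -1.421116); Gamma_uuu = 0.931976, Gamma_uuv = 0.000000, Gamma_uvv = -0.460773, Gamma_vuu = 0.000000, Gamma_vuv = 0.967507, Gamma_vvv = 0.000000; k2 = (0.265935, -1.421116, 0.864653, 0.731290)
  k3: at (u, v) = (0.280622, -0.468856), (du/dtau, dv/dtau) = (0.263518, -1.415100); Gamma_uuu = 0.932446, Gamma_uuv = 0.000000, Gamma_uvv = -0.462026, Gamma_vuu = 0.000000, Gamma_vuv = 0.969976, Gamma_vvv = 0.000000; k3 = (0.263518, -1.415100, 0.860460, 0.723417)
  k4: at (u, v) = (0.293677, -0.539310), (du/dtau, dv/dtau) = (0.306332, -1.379323); Gamma_uuu = 0.934709, Gamma_uuv = 0.000000, Gamma_uvv = -0.469091, Gamma_vuu = 0.000000, Gamma_vuv = 0.983698, Gamma_vvv = 0.000000; k4 = (0.306332, -1.379323, 0.804749, 0.831284)
  Y <- Y + (h/6)(k1 + 2k2 + 2k3 + k4): u = 0.2938, v = -0.5395, du/dtau = 0.3064, dv/dtau = -1.3791


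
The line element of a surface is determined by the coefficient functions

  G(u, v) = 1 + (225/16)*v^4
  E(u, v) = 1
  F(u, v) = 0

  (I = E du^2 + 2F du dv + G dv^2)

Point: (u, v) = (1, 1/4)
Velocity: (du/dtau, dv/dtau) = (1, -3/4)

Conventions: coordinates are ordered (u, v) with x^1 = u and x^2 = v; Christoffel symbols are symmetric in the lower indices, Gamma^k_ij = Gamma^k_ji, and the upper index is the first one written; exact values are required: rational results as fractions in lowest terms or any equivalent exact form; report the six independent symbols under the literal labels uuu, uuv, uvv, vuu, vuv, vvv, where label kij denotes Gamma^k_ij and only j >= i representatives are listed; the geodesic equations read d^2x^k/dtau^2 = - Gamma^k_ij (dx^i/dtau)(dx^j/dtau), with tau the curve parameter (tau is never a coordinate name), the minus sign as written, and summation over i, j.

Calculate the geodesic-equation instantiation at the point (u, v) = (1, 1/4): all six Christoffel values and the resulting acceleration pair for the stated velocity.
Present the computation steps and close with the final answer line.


E = 1, F = 0, G = 4321/4096 at the point
E_u = 0, E_v = 0, F_u = 0, F_v = 0, G_u = 0, G_v = 225/256
EG - F^2 = 4321/4096;  g^inv = (4096/4321) * [[4321/4096, 0], [0, 1]]
first-kind symbols [ij,l] = (1/2)(d_i g_jl + d_j g_il - d_l g_ij): [uu,u] = E_u/2 = 0, [uu,v] = F_u - E_v/2 = 0, [uv,u] = E_v/2 = 0, [uv,v] = G_u/2 = 0, [vv,u] = F_v - G_u/2 = 0, [vv,v] = G_v/2 = 225/512
Gamma^u_ij = (G*[ij,u] - F*[ij,v])/(EG - F^2), Gamma^v_ij = (E*[ij,v] - F*[ij,u])/(EG - F^2)
Gamma_uuu = 0, Gamma_uuv = 0, Gamma_uvv = 0, Gamma_vuu = 0, Gamma_vuv = 0, Gamma_vvv = 1800/4321
d^2u/dtau^2 = -(Gamma_uuu*(1)^2 + 2*Gamma_uuv*(1)*(-3/4) + Gamma_uvv*(-3/4)^2) = 0
d^2v/dtau^2 = -(Gamma_vuu*(1)^2 + 2*Gamma_vuv*(1)*(-3/4) + Gamma_vvv*(-3/4)^2) = -2025/8642

Answer: Gamma_uuu = 0, Gamma_uuv = 0, Gamma_uvv = 0, Gamma_vuu = 0, Gamma_vuv = 0, Gamma_vvv = 1800/4321; accelerations (d^2u/dtau^2, d^2v/dtau^2) = (0, -2025/8642)


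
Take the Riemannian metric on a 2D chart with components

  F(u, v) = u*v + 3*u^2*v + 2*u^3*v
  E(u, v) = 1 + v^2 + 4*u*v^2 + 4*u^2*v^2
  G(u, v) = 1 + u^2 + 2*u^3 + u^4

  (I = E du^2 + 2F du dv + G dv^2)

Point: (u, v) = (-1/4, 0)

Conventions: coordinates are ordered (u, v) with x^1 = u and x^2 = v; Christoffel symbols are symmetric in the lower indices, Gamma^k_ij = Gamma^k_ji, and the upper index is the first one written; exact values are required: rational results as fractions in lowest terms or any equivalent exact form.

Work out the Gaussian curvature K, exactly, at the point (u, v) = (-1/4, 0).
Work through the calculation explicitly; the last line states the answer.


E = 1, F = 0, G = 265/256, EG - F^2 = 265/256 at the point
E_u = 0, E_v = 0, F_u = 0, F_v = -3/32, G_u = -3/16, G_v = 0
E_vv = 1/2, F_uv = -1/8, G_uu = -1/4
Apply the Brioschi formula K = (det M1 - det M2)/(EG - F^2)^2 over the derivative matrices of E, F, G.
M1 = [[-E_vv/2 + F_uv - G_uu/2, E_u/2, F_u - E_v/2], [F_v - G_u/2, E, F], [G_v/2, F, G]] = [[-1/4, 0, 0], [0, 1, 0], [0, 0, 265/256]]; det M1 = -265/1024
M2 = [[0, E_v/2, G_u/2], [E_v/2, E, F], [G_u/2, F, G]] = [[0, 0, -3/32], [0, 1, 0], [-3/32, 0, 265/256]]; det M2 = -9/1024
det M1 - det M2 = -1/4; K = -1/4 / (265/256)^2 = -16384/70225

Answer: K = -16384/70225


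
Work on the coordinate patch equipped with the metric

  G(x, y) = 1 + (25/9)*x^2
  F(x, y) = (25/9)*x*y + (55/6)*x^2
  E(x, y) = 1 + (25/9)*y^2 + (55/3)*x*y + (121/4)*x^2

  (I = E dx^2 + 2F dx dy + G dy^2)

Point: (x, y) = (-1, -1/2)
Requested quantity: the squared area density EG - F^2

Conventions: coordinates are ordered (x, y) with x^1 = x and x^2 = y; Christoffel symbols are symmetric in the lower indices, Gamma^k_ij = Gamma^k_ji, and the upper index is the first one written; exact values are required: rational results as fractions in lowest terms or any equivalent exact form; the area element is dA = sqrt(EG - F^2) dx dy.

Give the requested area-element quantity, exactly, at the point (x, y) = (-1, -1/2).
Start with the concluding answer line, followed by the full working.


Answer: EG - F^2 = 395/9

E = 370/9, F = 95/9, G = 34/9; EG - F^2 = 395/9


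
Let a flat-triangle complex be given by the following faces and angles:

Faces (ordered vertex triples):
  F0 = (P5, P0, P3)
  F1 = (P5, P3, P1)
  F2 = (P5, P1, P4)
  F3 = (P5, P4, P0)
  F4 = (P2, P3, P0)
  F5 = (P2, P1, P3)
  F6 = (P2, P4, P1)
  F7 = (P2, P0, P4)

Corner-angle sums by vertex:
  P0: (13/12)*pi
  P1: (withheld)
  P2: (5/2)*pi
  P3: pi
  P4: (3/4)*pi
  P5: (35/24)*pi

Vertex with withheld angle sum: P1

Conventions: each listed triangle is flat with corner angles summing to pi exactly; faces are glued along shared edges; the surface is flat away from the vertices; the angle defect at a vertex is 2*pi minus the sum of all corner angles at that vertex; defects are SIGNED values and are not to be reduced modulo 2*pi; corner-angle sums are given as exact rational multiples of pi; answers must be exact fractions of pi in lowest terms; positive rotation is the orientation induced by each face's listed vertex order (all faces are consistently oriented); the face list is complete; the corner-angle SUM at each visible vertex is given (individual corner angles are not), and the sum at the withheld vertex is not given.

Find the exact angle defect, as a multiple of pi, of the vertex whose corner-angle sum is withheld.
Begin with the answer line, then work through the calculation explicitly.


Answer: defect(P1) = (19/24)*pi

V = 6, E = 12, F = 8; chi = V - E + F = 2
Gauss-Bonnet: total defect = 2*pi*chi = 4*pi; visible defects sum to (77/24)*pi


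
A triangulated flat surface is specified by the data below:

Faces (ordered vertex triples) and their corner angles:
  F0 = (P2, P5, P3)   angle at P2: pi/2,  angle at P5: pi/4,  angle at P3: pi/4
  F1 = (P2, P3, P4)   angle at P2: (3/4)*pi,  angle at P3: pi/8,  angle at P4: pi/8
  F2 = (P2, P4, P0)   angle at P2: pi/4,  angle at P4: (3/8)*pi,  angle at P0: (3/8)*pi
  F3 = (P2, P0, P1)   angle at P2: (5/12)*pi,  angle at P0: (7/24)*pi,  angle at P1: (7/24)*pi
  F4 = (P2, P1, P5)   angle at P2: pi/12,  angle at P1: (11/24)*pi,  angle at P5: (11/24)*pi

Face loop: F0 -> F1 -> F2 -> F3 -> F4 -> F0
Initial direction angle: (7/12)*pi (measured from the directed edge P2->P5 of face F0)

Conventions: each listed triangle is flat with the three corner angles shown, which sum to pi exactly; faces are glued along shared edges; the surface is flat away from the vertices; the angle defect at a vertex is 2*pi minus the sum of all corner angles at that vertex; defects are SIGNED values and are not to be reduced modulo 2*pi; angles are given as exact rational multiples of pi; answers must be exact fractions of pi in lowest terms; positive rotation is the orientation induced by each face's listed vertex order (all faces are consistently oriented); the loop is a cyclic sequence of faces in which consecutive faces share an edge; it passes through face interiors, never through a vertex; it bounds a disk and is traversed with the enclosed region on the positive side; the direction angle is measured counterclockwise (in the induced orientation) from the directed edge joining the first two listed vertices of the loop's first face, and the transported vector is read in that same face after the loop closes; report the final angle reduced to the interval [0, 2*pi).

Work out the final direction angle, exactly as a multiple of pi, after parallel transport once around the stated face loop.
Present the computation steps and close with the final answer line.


enclosed vertex P2: corner angles sum to 2*pi, defect = 2*pi - 2*pi = 0
by Gauss-Bonnet the loop rotates the vector by the enclosed defect sum (positive orientation, mod 2*pi)
final angle = (7/12)*pi + 0 = (7/12)*pi (mod 2*pi)

Answer: final direction angle = (7/12)*pi


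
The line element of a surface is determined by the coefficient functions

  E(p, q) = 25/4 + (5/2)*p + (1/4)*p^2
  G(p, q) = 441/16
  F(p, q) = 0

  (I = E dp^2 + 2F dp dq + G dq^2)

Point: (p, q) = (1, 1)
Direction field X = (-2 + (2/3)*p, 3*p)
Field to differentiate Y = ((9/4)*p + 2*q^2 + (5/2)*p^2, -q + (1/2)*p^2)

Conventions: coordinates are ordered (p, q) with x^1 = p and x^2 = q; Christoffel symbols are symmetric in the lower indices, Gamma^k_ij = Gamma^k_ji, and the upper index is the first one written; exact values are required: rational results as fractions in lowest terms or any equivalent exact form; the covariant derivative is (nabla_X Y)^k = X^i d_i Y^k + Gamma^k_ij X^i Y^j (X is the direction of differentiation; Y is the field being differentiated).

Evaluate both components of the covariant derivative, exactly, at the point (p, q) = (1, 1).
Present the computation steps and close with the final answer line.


E = 9, F = 0, G = 441/16 at the point
E_p = 3, E_q = 0, F_p = 0, F_q = 0, G_p = 0, G_q = 0
EG - F^2 = 3969/16;  g^inv = (16/3969) * [[441/16, 0], [0, 9]]
first-kind symbols [ij,l] = (1/2)(d_i g_jl + d_j g_il - d_l g_ij): [pp,p] = E_p/2 = 3/2, [pp,q] = F_p - E_q/2 = 0, [pq,p] = E_q/2 = 0, [pq,q] = G_p/2 = 0, [qq,p] = F_q - G_p/2 = 0, [qq,q] = G_q/2 = 0
Gamma^p_ij = (G*[ij,p] - F*[ij,q])/(EG - F^2), Gamma^q_ij = (E*[ij,q] - F*[ij,p])/(EG - F^2)
Gamma_ppp = 1/6, Gamma_ppq = 0, Gamma_pqq = 0, Gamma_qpp = 0, Gamma_qpq = 0, Gamma_qqq = 0
X = (-4/3, 3), Y = (27/4, -1/2) at the point

Answer: (nabla_X Y)^p = 5/6, (nabla_X Y)^q = -13/3


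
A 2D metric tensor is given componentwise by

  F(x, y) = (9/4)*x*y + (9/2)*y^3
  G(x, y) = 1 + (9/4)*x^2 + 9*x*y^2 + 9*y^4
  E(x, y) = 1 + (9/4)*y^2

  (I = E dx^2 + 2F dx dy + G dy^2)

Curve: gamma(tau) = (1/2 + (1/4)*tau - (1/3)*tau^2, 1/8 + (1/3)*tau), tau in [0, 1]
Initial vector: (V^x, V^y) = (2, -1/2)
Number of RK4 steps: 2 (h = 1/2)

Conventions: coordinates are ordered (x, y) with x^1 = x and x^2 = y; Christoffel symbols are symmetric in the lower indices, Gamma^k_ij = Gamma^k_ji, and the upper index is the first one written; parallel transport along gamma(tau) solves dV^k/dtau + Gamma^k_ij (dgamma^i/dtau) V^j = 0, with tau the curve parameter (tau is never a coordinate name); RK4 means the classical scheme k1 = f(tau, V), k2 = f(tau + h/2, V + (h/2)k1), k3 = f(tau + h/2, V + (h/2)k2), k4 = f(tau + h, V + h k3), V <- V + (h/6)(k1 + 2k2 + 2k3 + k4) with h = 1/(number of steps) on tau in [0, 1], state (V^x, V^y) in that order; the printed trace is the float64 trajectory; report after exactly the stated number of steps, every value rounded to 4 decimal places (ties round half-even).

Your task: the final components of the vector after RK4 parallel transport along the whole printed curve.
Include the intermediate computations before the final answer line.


gamma'(tau) = (1/4 - (2/3)*tau, 1/3); f(tau, V)^k = -Gamma^k_ij(gamma(tau)) gamma'^i(tau) V^j; h = 1/2; intermediate values shown to 6 dp
curve data and Christoffel symbols at the stage parameters:
  tau = 0.000000: gamma = (0.500000, 0.125000), gamma' = (0.250000, 0.333333); Gamma_xxx = 0.000000, Gamma_xxy = 0.168396, Gamma_xyy = 0.084198, Gamma_yxx = 0.000000, Gamma_yxy = 0.715685, Gamma_yyy = 0.357842
  tau = 0.250000: gamma = (0.541667, 0.208333), gamma' = (0.083333, 0.333333); Gamma_xxx = 0.000000, Gamma_xxy = 0.235985, Gamma_xyy = 0.196654, Gamma_yxx = 0.000000, Gamma_yxy = 0.711888, Gamma_yyy = 0.593240
  tau = 0.500000: gamma = (0.541667, 0.291667), gamma' = (-0.083333, 0.333333); Gamma_xxx = 0.000000, Gamma_xxy = 0.281482, Gamma_xyy = 0.328396, Gamma_yxx = 0.000000, Gamma_yxy = 0.686951, Gamma_yyy = 0.801443
  tau = 0.750000: gamma = (0.500000, 0.375000), gamma' = (-0.250000, 0.333333); Gamma_xxx = 0.000000, Gamma_xxy = 0.313697, Gamma_xyy = 0.470546, Gamma_yxx = 0.000000, Gamma_yxy = 0.653535, Gamma_yyy = 0.980303
  tau = 1.000000: gamma = (0.416667, 0.458333), gamma' = (-0.416667, 0.333333); Gamma_xxx = 0.000000, Gamma_xxy = 0.338314, Gamma_xyy = 0.620242, Gamma_yxx = 0.000000, Gamma_yxy = 0.617679, Gamma_yyy = 1.132412
step 0: V^x = 2.0000, V^y = -0.5000
step 1: k1 = (-0.077182, -0.328022), k2 = (-0.106209, -0.320397), k3 = (-0.105800, -0.319165), k4 = (-0.125962, -0.307407); V <- V + (h/6)(k1 + 2k2 + 2k3 + k4): V^x = 1.9477, V^y = -0.6595
step 2: k1 = (-0.126025, -0.307560), k2 = (-0.142617, -0.297120), k3 = (-0.142388, -0.296643), k4 = (-0.158476, -0.289339); V <- V + (h/6)(k1 + 2k2 + 2k3 + k4): V^x = 1.8765, V^y = -0.8082

Answer: V^x = 1.8765, V^y = -0.8082


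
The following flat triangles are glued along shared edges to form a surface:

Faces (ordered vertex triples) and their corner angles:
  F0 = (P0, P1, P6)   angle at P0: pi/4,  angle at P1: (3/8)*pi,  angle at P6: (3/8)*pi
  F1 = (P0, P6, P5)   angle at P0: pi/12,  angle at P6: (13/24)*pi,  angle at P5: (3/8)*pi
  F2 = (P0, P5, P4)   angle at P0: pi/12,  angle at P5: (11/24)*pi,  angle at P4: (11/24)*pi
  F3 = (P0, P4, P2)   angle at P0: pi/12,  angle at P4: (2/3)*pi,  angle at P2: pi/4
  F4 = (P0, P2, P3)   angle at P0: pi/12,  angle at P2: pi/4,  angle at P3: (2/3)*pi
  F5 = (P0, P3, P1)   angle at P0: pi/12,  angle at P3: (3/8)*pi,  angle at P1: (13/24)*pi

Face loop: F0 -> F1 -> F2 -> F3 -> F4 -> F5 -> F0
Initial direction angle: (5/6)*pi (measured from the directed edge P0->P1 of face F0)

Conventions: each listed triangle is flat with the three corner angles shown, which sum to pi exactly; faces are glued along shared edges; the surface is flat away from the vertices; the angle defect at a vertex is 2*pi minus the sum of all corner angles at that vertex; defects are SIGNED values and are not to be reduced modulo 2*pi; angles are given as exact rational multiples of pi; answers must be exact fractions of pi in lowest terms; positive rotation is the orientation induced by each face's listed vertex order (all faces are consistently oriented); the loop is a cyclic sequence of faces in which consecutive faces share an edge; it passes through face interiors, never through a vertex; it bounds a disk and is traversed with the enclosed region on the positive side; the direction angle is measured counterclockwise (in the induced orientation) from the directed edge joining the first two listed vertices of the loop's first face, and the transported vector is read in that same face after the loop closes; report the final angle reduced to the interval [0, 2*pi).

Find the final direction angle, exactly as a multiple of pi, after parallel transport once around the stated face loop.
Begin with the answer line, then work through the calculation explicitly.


Answer: final direction angle = pi/6

enclosed vertex P0: corner angles sum to (2/3)*pi, defect = 2*pi - (2/3)*pi = (4/3)*pi
transport around the loop rotates by the sum of enclosed defects; add to the initial angle mod 2*pi
final angle = (5/6)*pi + (4/3)*pi = pi/6 (mod 2*pi)


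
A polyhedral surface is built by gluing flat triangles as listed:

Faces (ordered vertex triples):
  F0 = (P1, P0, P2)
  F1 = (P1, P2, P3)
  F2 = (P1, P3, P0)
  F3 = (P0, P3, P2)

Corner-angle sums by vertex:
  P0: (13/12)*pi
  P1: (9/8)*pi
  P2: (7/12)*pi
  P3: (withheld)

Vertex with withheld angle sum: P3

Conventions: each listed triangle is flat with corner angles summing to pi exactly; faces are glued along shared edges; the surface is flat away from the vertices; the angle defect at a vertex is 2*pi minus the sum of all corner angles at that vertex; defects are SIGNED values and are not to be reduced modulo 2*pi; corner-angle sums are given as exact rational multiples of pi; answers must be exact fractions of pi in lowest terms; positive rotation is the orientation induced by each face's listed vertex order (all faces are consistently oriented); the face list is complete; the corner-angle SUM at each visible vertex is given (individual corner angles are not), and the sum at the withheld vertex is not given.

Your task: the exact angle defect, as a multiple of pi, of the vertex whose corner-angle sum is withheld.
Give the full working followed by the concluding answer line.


V = 4, E = 6, F = 4; chi = V - E + F = 2
Gauss-Bonnet: total defect = 2*pi*chi = 4*pi; visible defects sum to (77/24)*pi

Answer: defect(P3) = (19/24)*pi


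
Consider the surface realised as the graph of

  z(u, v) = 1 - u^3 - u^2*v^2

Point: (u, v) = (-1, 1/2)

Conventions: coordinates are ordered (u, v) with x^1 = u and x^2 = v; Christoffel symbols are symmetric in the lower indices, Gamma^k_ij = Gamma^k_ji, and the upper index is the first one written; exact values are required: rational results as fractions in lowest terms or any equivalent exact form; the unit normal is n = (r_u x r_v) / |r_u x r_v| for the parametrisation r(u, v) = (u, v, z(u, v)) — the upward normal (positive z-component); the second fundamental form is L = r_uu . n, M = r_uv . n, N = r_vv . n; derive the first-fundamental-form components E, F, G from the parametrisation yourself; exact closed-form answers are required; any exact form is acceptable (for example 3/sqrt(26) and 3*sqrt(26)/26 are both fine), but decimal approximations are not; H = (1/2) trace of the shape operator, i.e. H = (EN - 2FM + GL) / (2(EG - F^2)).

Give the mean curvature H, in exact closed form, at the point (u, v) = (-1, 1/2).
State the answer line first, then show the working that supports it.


Answer: H = -6*sqrt(33)/121

z_u = -5/2, z_v = -1, z_uu = 11/2, z_uv = 2, z_vv = -2
E = 29/4, F = 5/2, G = 2; answer radicand W^2 = 33/4
unnormalised second-form numerators: l = 11/2, m = 2, n = -2; L = l/sqrt(33/4), and similarly M = m/sqrt(W^2), N = n/sqrt(W^2)
H = (E*n - 2*F*m + G*l) / (2*(EG - F^2)*sqrt(W^2)); E*n - 2*F*m + G*l = -27/2, EG - F^2 = 33/4, so H = (-9/11)/sqrt(33/4)


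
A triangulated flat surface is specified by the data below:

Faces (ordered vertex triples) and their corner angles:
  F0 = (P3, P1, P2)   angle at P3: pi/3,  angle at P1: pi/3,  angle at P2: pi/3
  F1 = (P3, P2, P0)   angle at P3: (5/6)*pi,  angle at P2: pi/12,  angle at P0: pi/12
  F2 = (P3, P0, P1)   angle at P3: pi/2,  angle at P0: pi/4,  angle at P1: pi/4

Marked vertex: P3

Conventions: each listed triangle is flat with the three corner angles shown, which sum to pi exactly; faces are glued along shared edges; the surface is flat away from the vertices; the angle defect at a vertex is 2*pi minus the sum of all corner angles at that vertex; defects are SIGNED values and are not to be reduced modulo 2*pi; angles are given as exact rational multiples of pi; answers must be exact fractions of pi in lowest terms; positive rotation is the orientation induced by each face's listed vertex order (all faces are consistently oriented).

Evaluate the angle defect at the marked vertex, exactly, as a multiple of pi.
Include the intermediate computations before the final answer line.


Sum of corner angles at P3: (5/3)*pi
defect = 2*pi - (5/3)*pi

Answer: defect(P3) = pi/3


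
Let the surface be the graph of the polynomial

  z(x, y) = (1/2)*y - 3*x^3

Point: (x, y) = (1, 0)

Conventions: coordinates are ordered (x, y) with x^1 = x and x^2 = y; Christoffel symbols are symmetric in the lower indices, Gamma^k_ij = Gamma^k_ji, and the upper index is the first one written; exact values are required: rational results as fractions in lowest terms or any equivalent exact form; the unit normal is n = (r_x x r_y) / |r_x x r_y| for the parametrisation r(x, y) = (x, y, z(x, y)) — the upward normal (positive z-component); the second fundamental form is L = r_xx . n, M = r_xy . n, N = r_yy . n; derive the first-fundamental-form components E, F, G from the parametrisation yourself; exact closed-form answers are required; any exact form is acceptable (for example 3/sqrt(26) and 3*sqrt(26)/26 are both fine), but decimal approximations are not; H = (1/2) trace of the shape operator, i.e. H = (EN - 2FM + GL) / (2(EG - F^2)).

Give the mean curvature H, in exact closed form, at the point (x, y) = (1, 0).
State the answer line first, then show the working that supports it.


Answer: H = -90*sqrt(329)/108241

z_x = -9, z_y = 1/2, z_xx = -18, z_xy = 0, z_yy = 0
E = 82, F = -9/2, G = 5/4; answer radicand W^2 = 329/4
unnormalised second-form numerators: l = -18, m = 0, n = 0; L = l/sqrt(329/4), and similarly M = m/sqrt(W^2), N = n/sqrt(W^2)
H = (E*n - 2*F*m + G*l) / (2*(EG - F^2)*sqrt(W^2)); E*n - 2*F*m + G*l = -45/2, EG - F^2 = 329/4, so H = (-45/329)/sqrt(329/4)


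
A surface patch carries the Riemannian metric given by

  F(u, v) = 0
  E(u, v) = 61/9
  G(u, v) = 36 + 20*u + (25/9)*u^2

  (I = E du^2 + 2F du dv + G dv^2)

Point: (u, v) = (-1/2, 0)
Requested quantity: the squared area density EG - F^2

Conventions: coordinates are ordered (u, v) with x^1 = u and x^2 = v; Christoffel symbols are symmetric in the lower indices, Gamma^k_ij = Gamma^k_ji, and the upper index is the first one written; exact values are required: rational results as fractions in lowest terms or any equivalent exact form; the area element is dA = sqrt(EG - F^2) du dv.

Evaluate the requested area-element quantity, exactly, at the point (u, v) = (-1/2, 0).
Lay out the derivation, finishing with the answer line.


E = 61/9, F = 0, G = 961/36; EG - F^2 = 58621/324

Answer: EG - F^2 = 58621/324


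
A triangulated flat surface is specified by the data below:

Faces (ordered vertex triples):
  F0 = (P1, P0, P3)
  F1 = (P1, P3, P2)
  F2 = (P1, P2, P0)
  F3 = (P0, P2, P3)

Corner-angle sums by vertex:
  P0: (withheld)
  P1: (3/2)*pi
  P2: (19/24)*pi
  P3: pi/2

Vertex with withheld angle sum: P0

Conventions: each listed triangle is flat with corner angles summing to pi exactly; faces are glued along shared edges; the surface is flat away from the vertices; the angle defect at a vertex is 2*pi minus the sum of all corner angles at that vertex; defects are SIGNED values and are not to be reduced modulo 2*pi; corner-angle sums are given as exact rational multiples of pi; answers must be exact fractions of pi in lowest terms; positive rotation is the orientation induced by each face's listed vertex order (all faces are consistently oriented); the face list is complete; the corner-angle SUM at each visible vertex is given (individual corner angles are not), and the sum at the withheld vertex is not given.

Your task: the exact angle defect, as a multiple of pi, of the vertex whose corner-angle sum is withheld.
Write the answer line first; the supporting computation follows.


Answer: defect(P0) = (19/24)*pi

V = 4, E = 6, F = 4; chi = V - E + F = 2
Gauss-Bonnet: total defect = 2*pi*chi = 4*pi; visible defects sum to (77/24)*pi


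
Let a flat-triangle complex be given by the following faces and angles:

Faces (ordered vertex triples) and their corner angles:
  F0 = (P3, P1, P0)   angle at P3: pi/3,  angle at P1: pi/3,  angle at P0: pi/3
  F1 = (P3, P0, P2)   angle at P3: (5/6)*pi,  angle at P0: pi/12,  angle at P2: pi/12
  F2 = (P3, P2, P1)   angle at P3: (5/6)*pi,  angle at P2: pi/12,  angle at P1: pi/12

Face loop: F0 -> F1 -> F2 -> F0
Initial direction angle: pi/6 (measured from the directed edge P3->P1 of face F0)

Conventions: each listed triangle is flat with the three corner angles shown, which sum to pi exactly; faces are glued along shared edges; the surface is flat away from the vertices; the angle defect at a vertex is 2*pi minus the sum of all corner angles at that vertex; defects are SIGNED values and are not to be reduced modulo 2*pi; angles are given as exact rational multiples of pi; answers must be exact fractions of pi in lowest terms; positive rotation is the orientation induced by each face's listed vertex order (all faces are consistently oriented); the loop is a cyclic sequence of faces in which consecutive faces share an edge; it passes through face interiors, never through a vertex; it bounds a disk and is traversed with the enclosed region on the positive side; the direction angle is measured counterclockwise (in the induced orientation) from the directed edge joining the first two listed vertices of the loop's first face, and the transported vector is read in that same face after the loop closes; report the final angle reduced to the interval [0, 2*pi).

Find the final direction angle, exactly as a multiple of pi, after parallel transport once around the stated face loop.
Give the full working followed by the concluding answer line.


enclosed vertex P3: corner angles sum to 2*pi, defect = 2*pi - 2*pi = 0
by Gauss-Bonnet the loop rotates the vector by the enclosed defect sum (positive orientation, mod 2*pi)
final angle = pi/6 + 0 = pi/6 (mod 2*pi)

Answer: final direction angle = pi/6
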